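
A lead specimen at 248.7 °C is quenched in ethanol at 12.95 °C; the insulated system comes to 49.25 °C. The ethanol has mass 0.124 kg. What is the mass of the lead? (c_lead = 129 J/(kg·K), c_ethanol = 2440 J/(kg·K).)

m ≈ 0.427 kg

Heat lost by the lead = heat gained by the ethanol:
m·129·(248.7 − 49.25) = 0.124·2440·(49.25 − 12.95)
25729 m = 10983  ⇒  m ≈ 0.4269 kg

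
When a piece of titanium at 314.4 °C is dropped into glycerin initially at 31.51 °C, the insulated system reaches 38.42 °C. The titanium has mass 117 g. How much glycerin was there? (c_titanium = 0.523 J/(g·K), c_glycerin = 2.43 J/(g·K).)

m ≈ 1010 g

|Q_titanium| = |Q_glycerin|:
117·0.523·(314.4 − 38.42) = m·2.43·(38.42 − 31.51)
16.79 m = 16887  ⇒  m ≈ 1006 g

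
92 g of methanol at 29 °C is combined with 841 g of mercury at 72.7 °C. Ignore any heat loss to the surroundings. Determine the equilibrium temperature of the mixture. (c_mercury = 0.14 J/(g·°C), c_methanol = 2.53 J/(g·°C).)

T_f ≈ 43.7 °C

With ΣQ=0 the equilibrium temperature is the m·c-weighted mean:
T_f = (117.74*72.7 + 232.76*29) / (117.74 + 232.76)
    = 15310 / 350.5 ≈ 43.68 °C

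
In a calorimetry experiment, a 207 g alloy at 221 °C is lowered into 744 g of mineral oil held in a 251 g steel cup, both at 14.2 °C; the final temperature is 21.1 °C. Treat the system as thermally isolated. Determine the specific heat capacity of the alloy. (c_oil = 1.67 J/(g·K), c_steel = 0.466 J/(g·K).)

c ≈ 0.227 J/(g·K)

Setting the total heat transfer to zero:
207·c·(21.1 − 221) + 744·1.67·(21.1 − 14.2) + 251·0.466·(21.1 − 14.2) = 0
-41379 c = -9380.2
c = -9380.2/-41379 ≈ 0.2267 J/(g·K)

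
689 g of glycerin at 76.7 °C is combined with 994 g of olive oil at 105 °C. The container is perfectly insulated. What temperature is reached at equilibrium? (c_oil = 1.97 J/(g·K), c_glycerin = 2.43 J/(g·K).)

Set heat shed by the hot body equal to heat absorbed by the cold body:
994·1.97·(105 − T) = 689·2.43·(T − 76.7)
1958.2(105 − T) = 1674.3(T − 76.7)
3632.5 T = 334025  ⇒  T ≈ 91.96 °C

T_f ≈ 92.0 °C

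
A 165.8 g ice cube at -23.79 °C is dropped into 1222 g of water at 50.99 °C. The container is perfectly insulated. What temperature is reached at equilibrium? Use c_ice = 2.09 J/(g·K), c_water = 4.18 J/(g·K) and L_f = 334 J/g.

Energy conservation, ΣQ = 0:
ice -23.79→0 °C: 165.8·2.09·23.79 = 8243.8; latent heat to melt: 165.8·334 = 55377; meltwater 0→T: 165.8·4.18·T = 693.04 T; water cools: 1222·4.18·(T − 50.99) = 5108(T − 50.99)
5801 T = 260455 − 63621 = 196834
T ≈ 33.93 °C. Since T > 0 °C, the all-ice-melts assumption holds.

T_f ≈ 33.9 °C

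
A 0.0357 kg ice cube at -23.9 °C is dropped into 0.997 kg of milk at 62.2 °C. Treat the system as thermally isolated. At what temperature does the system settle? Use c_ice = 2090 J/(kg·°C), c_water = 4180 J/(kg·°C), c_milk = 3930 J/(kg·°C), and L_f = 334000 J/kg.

T_f ≈ 56.5 °C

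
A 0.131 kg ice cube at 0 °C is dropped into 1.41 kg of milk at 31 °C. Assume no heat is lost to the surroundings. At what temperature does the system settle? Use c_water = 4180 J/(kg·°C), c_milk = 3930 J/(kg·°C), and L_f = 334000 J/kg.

T_f ≈ 21.0 °C

Conservation of energy gives ΣQ = 0:
latent heat to melt: 0.131×334000 = 43754; meltwater 0→T: 0.131×4180×T = 547.58 T; milk cools: 1.41×3930×(T − 31) = 5541.3(T − 31)
6088.9 T = 171780 − 43754 = 128026
T ≈ 21.03 °C (positive, so assuming full melt was valid).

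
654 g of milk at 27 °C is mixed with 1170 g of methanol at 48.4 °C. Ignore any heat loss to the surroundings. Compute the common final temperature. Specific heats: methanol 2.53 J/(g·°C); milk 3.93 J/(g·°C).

T_f ≈ 38.5 °C

Energy conservation, ΣQ = 0:
1170*2.53*(T − 48.4) + 654*3.93*(T − 27) = 0
2960.1(T − 48.4) + 2570.2(T − 27) = 0
5530.3 T = 212665
T ≈ 38.45 °C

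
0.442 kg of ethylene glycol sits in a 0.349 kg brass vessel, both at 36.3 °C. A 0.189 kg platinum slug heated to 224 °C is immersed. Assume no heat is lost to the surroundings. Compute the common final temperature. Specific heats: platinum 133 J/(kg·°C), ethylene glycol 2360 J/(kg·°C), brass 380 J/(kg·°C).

Setting the total heat transfer to zero:
0.189*133*(T − 224) + 0.442*2360*(T − 36.3) + 0.349*380*(T − 36.3) = 0
25.14(T − 224) + 1043.1(T − 36.3) + 132.62(T − 36.3) = 0
1200.9 T = 48310
T ≈ 40.23 °C

T_f ≈ 40.2 °C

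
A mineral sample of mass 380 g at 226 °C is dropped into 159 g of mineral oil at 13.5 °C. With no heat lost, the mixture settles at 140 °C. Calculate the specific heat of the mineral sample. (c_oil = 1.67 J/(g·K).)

c ≈ 1.03 J/(g·K)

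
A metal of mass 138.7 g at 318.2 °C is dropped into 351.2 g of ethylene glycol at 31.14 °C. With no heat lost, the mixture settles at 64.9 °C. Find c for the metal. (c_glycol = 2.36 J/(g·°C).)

c ≈ 0.796 J/(g·°C)

Heat lost by the metal = heat gained by the glycol:
138.7·c·(318.2 − 64.9) = 351.2·2.36·(64.9 − 31.14)
35133 c = 27981  ⇒  c ≈ 0.7964 J/(g·°C)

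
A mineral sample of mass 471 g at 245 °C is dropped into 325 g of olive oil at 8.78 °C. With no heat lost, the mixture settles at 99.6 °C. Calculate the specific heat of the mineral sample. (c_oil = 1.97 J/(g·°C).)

m_s c (T_s − T_f) = m_oil c_oil (T_f − T_0):
471·c·(245 − 99.6) = 325·1.97·(99.6 − 8.78)
68483 c = 58148  ⇒  c ≈ 0.8491 J/(g·°C)

c ≈ 0.849 J/(g·°C)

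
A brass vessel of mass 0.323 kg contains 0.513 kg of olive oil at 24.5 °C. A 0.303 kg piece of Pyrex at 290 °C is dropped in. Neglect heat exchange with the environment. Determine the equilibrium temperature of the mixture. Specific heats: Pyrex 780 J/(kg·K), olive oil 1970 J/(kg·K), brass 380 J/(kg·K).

Setting the total heat transfer to zero:
0.303·780·(T − 290) + 0.513·1970·(T − 24.5) + 0.323·380·(T − 24.5) = 0
(236.34 + 1010.6 + 122.74) T = 236.34·290 + 1010.6·24.5 + 122.74·24.5
T ≈ 70.31 °C

T_f ≈ 70.3 °C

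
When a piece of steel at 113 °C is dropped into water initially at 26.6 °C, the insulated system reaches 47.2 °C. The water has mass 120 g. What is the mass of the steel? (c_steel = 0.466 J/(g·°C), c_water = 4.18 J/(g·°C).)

m ≈ 337 g

Heat gained plus heat lost sum to zero:
m×0.466×(47.2 − 113) + 120×4.18×(47.2 − 26.6) = 0
-30.66 m = -10333
m = -10333/-30.66 ≈ 337 g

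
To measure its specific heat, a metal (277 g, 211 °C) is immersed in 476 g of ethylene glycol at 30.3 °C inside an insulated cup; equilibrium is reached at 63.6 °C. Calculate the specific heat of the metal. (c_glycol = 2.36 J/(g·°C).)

m_s c (T_s − T_f) = m_glycol c_glycol (T_f − T_0):
277×c×(211 − 63.6) = 476×2.36×(63.6 − 30.3)
40830 c = 37408  ⇒  c ≈ 0.9162 J/(g·°C)

c ≈ 0.916 J/(g·°C)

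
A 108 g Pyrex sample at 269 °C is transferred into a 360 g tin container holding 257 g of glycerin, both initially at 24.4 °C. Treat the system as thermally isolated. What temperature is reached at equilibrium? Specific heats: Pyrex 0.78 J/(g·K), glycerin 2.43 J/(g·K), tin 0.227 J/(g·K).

T_f ≈ 50.5 °C

Let T be the final temperature. ΣQ_i = 0:
108*0.78*(T − 269) + 257*2.43*(T − 24.4) + 360*0.227*(T − 24.4) = 0
84.24(T − 269) + 624.51(T − 24.4) + 81.72(T − 24.4) = 0
(84.24 + 624.51 + 81.72) T = 84.24*269 + 624.51*24.4 + 81.72*24.4
T = 39893 / 790.47 = 50.5 °C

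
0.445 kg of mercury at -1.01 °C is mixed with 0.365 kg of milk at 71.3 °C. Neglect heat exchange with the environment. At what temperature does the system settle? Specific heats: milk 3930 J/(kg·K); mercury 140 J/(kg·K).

Let T be the final temperature. ΣQ_i = 0:
0.365·3930·(T − 71.3) + 0.445·140·(T − (-1.01)) = 0
(1434.5 + 62.3) T = 1434.5·71.3 + 62.3·(-1.01)
T = 102213 / 1496.8 = 68.3 °C

T_f ≈ 68.3 °C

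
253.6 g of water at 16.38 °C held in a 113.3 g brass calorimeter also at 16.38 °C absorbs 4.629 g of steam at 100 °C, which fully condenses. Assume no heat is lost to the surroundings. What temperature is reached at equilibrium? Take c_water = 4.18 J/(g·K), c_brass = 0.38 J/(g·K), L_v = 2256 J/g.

T_f ≈ 27.1 °C

Net heat exchanged in the isolated system is zero:
latent heat released on condensation: 4.629·2256 = 10443; condensate cools 100→T: 4.629·4.18·(T − 100) = 19.35(T − 100); water warms: 253.6·4.18·(T − 16.38) = 1060(T − 16.38); cup: 43.05(T − 16.38)
1122.5 T = 10443 + 1934.9 + 18069 = 30447
T ≈ 27.13 °C, under the boiling point, so the assumption holds.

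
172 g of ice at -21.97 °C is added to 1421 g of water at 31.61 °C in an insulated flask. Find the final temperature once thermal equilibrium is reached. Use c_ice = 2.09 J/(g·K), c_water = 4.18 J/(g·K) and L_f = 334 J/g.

T_f ≈ 18.4 °C

Conservation of energy gives ΣQ = 0:
warm ice to 0 °C: 172×2.09×(0 − (-21.97)) = 7897.8
  fusion: m_ice L_f = 172×334 = 57448
  warm the meltwater: 718.96 T
  water: 5939.8(T − 31.61)
6658.7 T = 187756 − 65346 = 122411
T ≈ 18.38 °C. Since T > 0 °C, the all-ice-melts assumption holds.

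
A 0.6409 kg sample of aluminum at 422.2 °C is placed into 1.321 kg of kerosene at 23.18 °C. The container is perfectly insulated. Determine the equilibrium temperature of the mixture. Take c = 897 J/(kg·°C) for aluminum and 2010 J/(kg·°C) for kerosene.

T_f ≈ 94.2 °C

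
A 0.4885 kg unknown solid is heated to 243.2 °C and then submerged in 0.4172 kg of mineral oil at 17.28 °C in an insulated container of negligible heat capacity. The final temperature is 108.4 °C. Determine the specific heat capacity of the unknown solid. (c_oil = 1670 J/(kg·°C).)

c ≈ 964 J/(kg·°C)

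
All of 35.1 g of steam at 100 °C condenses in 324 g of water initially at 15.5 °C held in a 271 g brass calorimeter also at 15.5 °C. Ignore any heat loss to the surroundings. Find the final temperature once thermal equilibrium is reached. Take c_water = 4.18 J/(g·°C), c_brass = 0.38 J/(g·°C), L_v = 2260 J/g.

Heat gained plus heat lost sum to zero:
latent heat released on condensation: 35.1×2260 = 79326; condensate cools 100→T: 35.1×4.18×(T − 100) = 146.72(T − 100); original water: 1354.3(T − 15.5); brass cup: 271×0.38×(T − 15.5) = 102.98(T − 15.5)
1604 T = 79326 + 14672 + 22588 = 116586
T ≈ 72.68 °C — below 100 °C, confirming all the steam condensed.

T_f ≈ 72.7 °C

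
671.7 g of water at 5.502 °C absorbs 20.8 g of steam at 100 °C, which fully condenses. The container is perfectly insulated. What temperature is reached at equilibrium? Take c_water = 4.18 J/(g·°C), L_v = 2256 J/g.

Energy conservation, ΣQ = 0:
latent heat released on condensation: 20.8×2256 = 46925; condensate cools 100→T: 20.8×4.18×(T − 100) = 86.94(T − 100); water warms: 671.7×4.18×(T − 5.502) = 2807.7(T − 5.502)
2894.7 T = 46925 + 8694.4 + 15448 = 71067
T ≈ 24.55 °C — below 100 °C, confirming all the steam condensed.

T_f ≈ 24.6 °C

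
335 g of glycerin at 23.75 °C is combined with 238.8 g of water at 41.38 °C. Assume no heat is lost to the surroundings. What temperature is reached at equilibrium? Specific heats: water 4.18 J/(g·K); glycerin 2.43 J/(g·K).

T_f ≈ 33.5 °C

Heat lost by the water equals heat gained by the glycerin:
238.8×4.18×(41.38 − T) = 335×2.43×(T − 23.75)
998.18(41.38 − T) = 814.05(T − 23.75)
1812.2 T = 60639  ⇒  T ≈ 33.46 °C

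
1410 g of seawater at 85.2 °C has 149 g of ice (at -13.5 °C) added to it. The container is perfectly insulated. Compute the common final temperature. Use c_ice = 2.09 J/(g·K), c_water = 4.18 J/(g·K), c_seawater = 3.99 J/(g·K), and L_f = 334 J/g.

T_f ≈ 68.1 °C

Conservation of energy gives ΣQ = 0:
ice -13.5→0 °C: 149·2.09·13.5 = 4204
  fusion: m_ice L_f = 149·334 = 49766
  warm the meltwater: 622.82 T
  seawater cools: 1410·3.99·(T − 85.2) = 5625.9(T − 85.2)
6248.7 T = 479327 − 53970 = 425357
T ≈ 68.07 °C. Since T > 0 °C, the all-ice-melts assumption holds.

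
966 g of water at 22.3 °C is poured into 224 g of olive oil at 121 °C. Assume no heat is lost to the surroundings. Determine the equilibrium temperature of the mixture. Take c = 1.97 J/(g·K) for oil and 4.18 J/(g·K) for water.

T_f ≈ 32.0 °C

Taking heat into each body as positive, Σ m c ΔT = 0:
224×1.97×(T − 121) + 966×4.18×(T − 22.3) = 0
4479.2 T = 143440
T = 143440/4479.2 ≈ 32.02 °C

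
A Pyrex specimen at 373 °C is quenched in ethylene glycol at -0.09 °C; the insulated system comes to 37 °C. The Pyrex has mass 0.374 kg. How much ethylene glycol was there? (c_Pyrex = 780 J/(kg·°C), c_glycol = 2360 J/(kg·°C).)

m ≈ 1.12 kg

Energy conservation, ΣQ = 0:
0.374×780×(37 − 373) + m×2360×(37 − (-0.09)) = 0
87532 m = 98018
m = 98018/87532 ≈ 1.12 kg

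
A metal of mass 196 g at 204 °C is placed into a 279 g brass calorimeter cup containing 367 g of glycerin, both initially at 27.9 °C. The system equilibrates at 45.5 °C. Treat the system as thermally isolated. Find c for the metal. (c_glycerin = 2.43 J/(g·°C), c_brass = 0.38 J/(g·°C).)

c ≈ 0.565 J/(g·°C)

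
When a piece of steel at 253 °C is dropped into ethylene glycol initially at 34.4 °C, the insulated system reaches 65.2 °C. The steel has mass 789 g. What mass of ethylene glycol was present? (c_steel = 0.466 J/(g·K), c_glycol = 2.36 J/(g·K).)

m ≈ 950 g

Setting the total heat transfer to zero:
789×0.466×(65.2 − 253) + m×2.36×(65.2 − 34.4) = 0
72.69 m = 69049
m = 69049/72.69 ≈ 949.9 g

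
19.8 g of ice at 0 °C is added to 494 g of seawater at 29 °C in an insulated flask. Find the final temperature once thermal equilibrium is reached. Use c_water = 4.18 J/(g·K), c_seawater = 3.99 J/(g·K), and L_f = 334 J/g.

Conservation of energy gives ΣQ = 0:
melt ice: 19.8×334 = 6613.2; meltwater 0→T: 19.8×4.18×T = 82.76 T; seawater: 1971.1(T − 29)
2053.8 T = 57161 − 6613.2 = 50548
T ≈ 24.61 °C — above 0 °C, consistent with complete melting.

T_f ≈ 24.6 °C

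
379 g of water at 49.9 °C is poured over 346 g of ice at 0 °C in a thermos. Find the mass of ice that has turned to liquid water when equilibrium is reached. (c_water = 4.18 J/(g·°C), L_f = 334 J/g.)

m_melted ≈ 237 g

Cooling the water to 0 °C releases 379×4.18×49.9 = 79053 J.
Melting all 346 g of ice would need 346×334 = 115564 J.
Since 79053 < 115564 J, not all the ice melts; equilibrium is at 0 °C.
m_melted×334 = 79053  ⇒  m_melted ≈ 236.7 g.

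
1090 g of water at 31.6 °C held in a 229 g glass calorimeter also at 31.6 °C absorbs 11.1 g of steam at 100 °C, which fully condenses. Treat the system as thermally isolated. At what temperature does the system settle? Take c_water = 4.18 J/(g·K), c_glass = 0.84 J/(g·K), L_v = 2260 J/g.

T_f ≈ 37.5 °C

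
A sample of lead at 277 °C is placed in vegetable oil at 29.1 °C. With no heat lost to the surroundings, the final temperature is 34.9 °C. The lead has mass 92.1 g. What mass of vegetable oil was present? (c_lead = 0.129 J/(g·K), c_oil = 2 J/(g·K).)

m ≈ 248 g

Taking heat into each body as positive, Σ m c ΔT = 0:
92.1×0.129×(34.9 − 277) + m×2×(34.9 − 29.1) = 0
11.6 m = 2876.4
m = 2876.4/11.6 ≈ 248 g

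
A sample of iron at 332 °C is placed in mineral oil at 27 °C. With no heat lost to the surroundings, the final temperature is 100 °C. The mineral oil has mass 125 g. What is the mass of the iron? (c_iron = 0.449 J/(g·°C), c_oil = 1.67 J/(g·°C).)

m ≈ 146 g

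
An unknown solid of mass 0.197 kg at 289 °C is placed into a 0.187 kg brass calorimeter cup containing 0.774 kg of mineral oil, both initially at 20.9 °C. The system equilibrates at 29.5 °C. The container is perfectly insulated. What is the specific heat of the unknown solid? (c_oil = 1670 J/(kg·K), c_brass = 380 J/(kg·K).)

Heat gained plus heat lost sum to zero:
0.197·c·(29.5 − 289) + 0.774·1670·(29.5 − 20.9) + 0.187·380·(29.5 − 20.9) = 0
-51.12 c = -11727
c = -11727/-51.12 ≈ 229.4 J/(kg·K)

c ≈ 229 J/(kg·K)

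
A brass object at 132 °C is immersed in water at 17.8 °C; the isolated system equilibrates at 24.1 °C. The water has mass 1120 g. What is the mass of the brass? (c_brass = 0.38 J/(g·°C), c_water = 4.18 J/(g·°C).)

m ≈ 719 g

Let T be the final temperature. ΣQ_i = 0:
m×0.38×(24.1 − 132) + 1120×4.18×(24.1 − 17.8) = 0
-41 m = -29494
m = -29494/-41 ≈ 719.3 g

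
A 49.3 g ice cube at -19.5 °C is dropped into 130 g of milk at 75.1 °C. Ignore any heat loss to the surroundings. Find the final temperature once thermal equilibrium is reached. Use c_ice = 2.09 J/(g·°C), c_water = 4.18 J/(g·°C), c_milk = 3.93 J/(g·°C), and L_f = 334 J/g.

T_f ≈ 27.7 °C

Heat gained plus heat lost sum to zero:
ice -19.5→0 °C: 49.3·2.09·19.5 = 2009.2; fusion: m_ice L_f = 49.3·334 = 16466; warm the meltwater: 206.07 T; milk: 510.9(T − 75.1)
716.97 T = 38369 − 18475 = 19893
T ≈ 27.75 °C. Since T > 0 °C, the all-ice-melts assumption holds.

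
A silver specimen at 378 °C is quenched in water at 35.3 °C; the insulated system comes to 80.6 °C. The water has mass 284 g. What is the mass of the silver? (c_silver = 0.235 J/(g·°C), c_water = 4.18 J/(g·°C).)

Conservation of energy gives ΣQ = 0:
m·0.235·(80.6 − 378) + 284·4.18·(80.6 − 35.3) = 0
-69.89 m = -53777
m = -53777/-69.89 ≈ 769.5 g

m ≈ 769 g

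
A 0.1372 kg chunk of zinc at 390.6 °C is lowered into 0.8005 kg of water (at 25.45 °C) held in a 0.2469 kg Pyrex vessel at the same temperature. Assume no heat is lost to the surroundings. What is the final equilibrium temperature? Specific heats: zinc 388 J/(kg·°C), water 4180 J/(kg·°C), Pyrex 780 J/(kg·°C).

T_f ≈ 30.9 °C

T_f = Σ m_i c_i T_i / Σ m_i c_i:
T_f = (53.23·390.6 + 3346.1·25.45 + 192.58·25.45) / (53.23 + 3346.1 + 192.58)
    = 110852 / 3591.9 ≈ 30.86 °C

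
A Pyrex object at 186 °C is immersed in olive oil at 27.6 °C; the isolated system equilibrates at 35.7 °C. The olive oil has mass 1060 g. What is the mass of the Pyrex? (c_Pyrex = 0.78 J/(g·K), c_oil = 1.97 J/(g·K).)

Heat lost by the Pyrex = heat gained by the oil:
m·0.78·(186 − 35.7) = 1060·1.97·(35.7 − 27.6)
117.23 m = 16914  ⇒  m ≈ 144.3 g

m ≈ 144 g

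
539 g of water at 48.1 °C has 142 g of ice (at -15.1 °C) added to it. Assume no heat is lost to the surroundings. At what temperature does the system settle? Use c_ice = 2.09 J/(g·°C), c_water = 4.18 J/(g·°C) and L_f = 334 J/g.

T_f ≈ 19.8 °C

Let T be the final temperature. ΣQ_i = 0:
ice -15.1→0 °C: 142·2.09·15.1 = 4481.4
  fusion: m_ice L_f = 142·334 = 47428
  warm the meltwater: 593.56 T
  water: 2253(T − 48.1)
2846.6 T = 108370 − 51909 = 56461
T ≈ 19.83 °C — above 0 °C, consistent with complete melting.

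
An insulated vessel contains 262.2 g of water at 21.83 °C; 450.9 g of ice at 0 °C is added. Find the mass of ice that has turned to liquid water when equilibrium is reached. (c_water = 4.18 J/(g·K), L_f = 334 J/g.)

m_melted ≈ 71.6 g

Cooling the water to 0 °C releases 262.2×4.18×21.83 = 23926 J.
Melting all 450.9 g of ice would need 450.9×334 = 150601 J.
That's not enough to melt it all — equilibrium is at 0 °C with ice remaining.
m_melted×334 = 23926  ⇒  m_melted ≈ 71.63 g.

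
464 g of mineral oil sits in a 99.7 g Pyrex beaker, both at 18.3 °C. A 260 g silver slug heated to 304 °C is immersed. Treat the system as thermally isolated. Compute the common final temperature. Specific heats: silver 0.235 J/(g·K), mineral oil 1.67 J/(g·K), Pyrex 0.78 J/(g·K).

T_f ≈ 37.4 °C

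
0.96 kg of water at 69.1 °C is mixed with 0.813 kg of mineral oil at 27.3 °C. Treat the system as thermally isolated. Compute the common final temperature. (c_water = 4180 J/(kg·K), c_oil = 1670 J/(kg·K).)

T_f ≈ 58.5 °C

Set heat shed by the hot body equal to heat absorbed by the cold body:
0.96×4180×(69.1 − T) = 0.813×1670×(T − 27.3)
4012.8(69.1 − T) = 1357.7(T − 27.3)
5370.5 T = 314350  ⇒  T ≈ 58.53 °C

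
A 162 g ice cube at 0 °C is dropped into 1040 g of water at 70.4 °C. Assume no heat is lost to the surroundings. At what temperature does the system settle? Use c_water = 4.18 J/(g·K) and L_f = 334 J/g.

Heat gained plus heat lost sum to zero:
fusion: m_ice L_f = 162×334 = 54108
  meltwater 0→T: 162×4.18×T = 677.16 T
  water: 4347.2(T − 70.4)
5024.4 T = 306043 − 54108 = 251935
T ≈ 50.14 °C — above 0 °C, consistent with complete melting.

T_f ≈ 50.1 °C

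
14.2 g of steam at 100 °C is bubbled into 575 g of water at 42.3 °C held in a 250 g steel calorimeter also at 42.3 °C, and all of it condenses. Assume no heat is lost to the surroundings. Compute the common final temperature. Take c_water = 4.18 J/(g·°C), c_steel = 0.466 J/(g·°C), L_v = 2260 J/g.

Sum of m c ΔT and latent-heat terms is zero:
condense steam: −14.2·2260 = −32092; condensate cools 100→T: 14.2·4.18·(T − 100) = 59.36(T − 100); original water: 2403.5(T − 42.3); steel cup: 250·0.466·(T − 42.3) = 116.5(T − 42.3)
2579.4 T = 32092 + 5935.6 + 106596 = 144624
T ≈ 56.07 °C (< 100 °C, so full condensation is consistent).

T_f ≈ 56.1 °C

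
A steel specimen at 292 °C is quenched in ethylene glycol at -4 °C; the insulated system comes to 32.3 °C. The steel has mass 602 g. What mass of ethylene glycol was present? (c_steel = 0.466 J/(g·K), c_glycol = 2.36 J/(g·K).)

m ≈ 850 g

Heat lost by the steel = heat gained by the glycol:
602×0.466×(292 − 32.3) = m×2.36×(32.3 − (-4))
85.67 m = 72854  ⇒  m ≈ 850.4 g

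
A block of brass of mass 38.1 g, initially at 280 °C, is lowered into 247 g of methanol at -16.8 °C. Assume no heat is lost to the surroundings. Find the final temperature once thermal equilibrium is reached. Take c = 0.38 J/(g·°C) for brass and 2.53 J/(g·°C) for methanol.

T_f ≈ -10.1 °C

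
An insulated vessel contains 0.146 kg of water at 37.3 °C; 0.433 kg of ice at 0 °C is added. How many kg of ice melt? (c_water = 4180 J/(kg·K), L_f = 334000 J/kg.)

m_melted ≈ 0.0682 kg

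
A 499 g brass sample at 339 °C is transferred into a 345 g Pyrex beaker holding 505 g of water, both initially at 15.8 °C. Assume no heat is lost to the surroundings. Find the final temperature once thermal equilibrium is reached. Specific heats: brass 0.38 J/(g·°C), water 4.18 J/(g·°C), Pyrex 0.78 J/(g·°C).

Let T be the final temperature. ΣQ_i = 0:
499·0.38·(T − 339) + 505·4.18·(T − 15.8) + 345·0.78·(T − 15.8) = 0
2569.6 T = 101885
T = 101885/2569.6 ≈ 39.65 °C

T_f ≈ 39.6 °C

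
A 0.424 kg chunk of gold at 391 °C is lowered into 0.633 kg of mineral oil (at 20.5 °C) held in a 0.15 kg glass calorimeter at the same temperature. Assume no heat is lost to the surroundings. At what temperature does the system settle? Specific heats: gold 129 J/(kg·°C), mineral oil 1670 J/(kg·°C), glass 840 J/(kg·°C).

T_f ≈ 36.9 °C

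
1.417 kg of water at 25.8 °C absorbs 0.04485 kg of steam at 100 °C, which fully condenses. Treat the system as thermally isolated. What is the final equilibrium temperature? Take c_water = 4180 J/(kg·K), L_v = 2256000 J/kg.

Setting the total heat transfer to zero:
steam→water at 100 °C releases m L_v = 0.04485·2256000 = 101182; condensed water 100 °C→T: 187.47(T − 100); original water: 5923.1(T − 25.8)
6110.5 T = 101182 + 18747 + 152815 = 272744
T ≈ 44.64 °C — below 100 °C, confirming all the steam condensed.

T_f ≈ 44.6 °C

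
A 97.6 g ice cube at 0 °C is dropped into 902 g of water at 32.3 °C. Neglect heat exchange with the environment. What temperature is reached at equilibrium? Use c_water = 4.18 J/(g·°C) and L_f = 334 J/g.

T_f ≈ 21.3 °C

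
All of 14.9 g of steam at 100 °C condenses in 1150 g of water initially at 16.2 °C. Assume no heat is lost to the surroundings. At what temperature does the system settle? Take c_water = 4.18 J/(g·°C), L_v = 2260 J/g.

T_f ≈ 24.2 °C

Net heat exchanged in the isolated system is zero:
latent heat released on condensation: 14.9·2260 = 33674
  condensate cools 100→T: 14.9·4.18·(T − 100) = 62.28(T − 100)
  original water: 4807(T − 16.2)
4869.3 T = 33674 + 6228.2 + 77873 = 117776
T ≈ 24.19 °C (< 100 °C, so full condensation is consistent).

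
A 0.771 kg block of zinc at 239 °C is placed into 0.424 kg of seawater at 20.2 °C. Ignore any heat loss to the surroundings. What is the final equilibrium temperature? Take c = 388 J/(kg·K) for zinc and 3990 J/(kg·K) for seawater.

Energy conservation, ΣQ = 0:
0.771×388×(T − 239) + 0.424×3990×(T − 20.2) = 0
299.15(T − 239) + 1691.8(T − 20.2) = 0
1990.9 T = 105670
T ≈ 53.08 °C

T_f ≈ 53.1 °C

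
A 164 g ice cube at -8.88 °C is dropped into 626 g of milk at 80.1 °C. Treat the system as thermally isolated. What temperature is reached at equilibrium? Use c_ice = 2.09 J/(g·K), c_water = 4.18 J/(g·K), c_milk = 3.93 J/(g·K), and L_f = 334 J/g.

T_f ≈ 44.3 °C

Energy conservation, ΣQ = 0:
ice -8.88→0 °C: 164×2.09×8.88 = 3043.7
  melt ice: 164×334 = 54776
  meltwater 0→T: 164×4.18×T = 685.52 T
  milk cools: 626×3.93×(T − 80.1) = 2460.2(T − 80.1)
3145.7 T = 197060 − 57820 = 139241
T ≈ 44.26 °C — above 0 °C, consistent with complete melting.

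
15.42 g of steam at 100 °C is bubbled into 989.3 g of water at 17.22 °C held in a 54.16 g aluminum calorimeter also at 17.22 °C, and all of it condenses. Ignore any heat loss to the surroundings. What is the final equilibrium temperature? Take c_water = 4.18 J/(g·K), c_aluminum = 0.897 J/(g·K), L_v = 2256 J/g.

Let T be the final temperature. ΣQ_i = 0:
latent heat released on condensation: 15.42×2256 = 34788
  condensate cools 100→T: 15.42×4.18×(T − 100) = 64.46(T − 100)
  original water: 4135.3(T − 17.22)
  aluminum cup: 54.16×0.897×(T − 17.22) = 48.58(T − 17.22)
4248.3 T = 34788 + 6445.6 + 72046 = 113279
T ≈ 26.66 °C (< 100 °C, so full condensation is consistent).

T_f ≈ 26.7 °C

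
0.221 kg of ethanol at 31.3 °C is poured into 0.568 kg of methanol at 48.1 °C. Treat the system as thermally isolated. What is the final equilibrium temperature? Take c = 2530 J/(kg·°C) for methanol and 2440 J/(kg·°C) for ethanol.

T_f = Σ m_i c_i T_i / Σ m_i c_i:
T_f = (1437×48.1 + 539.24×31.3) / (1437 + 539.24)
    = 86000 / 1976.3 ≈ 43.52 °C

T_f ≈ 43.5 °C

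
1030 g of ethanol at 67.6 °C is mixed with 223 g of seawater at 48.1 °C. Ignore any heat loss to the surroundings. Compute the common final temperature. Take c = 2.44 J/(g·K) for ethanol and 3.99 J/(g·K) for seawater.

T_f ≈ 62.5 °C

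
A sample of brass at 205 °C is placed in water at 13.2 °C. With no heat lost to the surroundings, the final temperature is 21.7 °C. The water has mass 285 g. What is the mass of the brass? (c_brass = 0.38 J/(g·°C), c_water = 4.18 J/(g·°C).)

m ≈ 145 g

Energy conservation, ΣQ = 0:
m·0.38·(21.7 − 205) + 285·4.18·(21.7 − 13.2) = 0
-69.65 m = -10126
m = -10126/-69.65 ≈ 145.4 g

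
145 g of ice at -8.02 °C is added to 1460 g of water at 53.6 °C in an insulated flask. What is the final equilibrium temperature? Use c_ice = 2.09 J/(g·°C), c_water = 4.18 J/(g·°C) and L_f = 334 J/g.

T_f ≈ 41.2 °C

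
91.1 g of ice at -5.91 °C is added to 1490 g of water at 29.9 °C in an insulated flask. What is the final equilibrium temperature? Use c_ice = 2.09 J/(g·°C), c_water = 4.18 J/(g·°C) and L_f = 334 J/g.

Heat gained plus heat lost sum to zero:
ice -5.91→0 °C: 91.1·2.09·5.91 = 1125.3
  fusion: m_ice L_f = 91.1·334 = 30427
  warm the meltwater: 380.8 T
  water cools: 1490·4.18·(T − 29.9) = 6228.2(T − 29.9)
6609 T = 186223 − 31553 = 154671
T ≈ 23.40 °C (positive, so assuming full melt was valid).

T_f ≈ 23.4 °C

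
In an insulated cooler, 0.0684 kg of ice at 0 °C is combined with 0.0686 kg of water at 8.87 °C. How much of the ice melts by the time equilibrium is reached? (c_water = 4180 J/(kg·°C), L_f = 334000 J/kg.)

Water can give up m c ΔT = 0.0686·4180·8.87 = 2543.5 J before reaching 0 °C.
To melt every bit of ice: 0.0684·334000 = 22846 J.
That's not enough to melt it all — equilibrium is at 0 °C with ice remaining.
m_melted·334000 = 2543.5  ⇒  m_melted ≈ 0.007615 kg.

m_melted ≈ 0.00762 kg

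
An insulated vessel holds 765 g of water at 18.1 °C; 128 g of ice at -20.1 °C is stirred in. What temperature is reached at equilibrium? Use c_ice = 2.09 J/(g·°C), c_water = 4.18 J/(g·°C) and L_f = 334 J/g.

Heat gained plus heat lost sum to zero:
ice -20.1→0 °C: 128×2.09×20.1 = 5377.2
  melt ice: 128×334 = 42752
  warm the meltwater: 535.04 T
  water cools: 765×4.18×(T − 18.1) = 3197.7(T − 18.1)
3732.7 T = 57878 − 48129 = 9749.2
T ≈ 2.61 °C — above 0 °C, consistent with complete melting.

T_f ≈ 2.6 °C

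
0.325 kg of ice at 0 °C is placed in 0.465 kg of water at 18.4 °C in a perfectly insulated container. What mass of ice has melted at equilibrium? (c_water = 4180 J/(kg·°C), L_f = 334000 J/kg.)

Water can give up m c ΔT = 0.465×4180×18.4 = 35764 J before reaching 0 °C.
Fully melting the ice requires m_ice L_f = 0.325×334000 = 108550 J.
Since 35764 < 108550 J, not all the ice melts; equilibrium is at 0 °C.
Mass melted = 35764/334000 ≈ 0.1071 kg.

m_melted ≈ 0.107 kg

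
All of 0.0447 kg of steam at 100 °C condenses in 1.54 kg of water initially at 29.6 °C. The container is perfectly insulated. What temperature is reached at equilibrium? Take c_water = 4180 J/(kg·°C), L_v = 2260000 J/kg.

T_f ≈ 46.8 °C

Conservation of energy gives ΣQ = 0:
latent heat released on condensation: 0.0447·2260000 = 101022
  condensed water 100 °C→T: 186.85(T − 100)
  water warms: 1.54·4180·(T − 29.6) = 6437.2(T − 29.6)
6624 T = 101022 + 18685 + 190541 = 310248
T ≈ 46.84 °C (< 100 °C, so full condensation is consistent).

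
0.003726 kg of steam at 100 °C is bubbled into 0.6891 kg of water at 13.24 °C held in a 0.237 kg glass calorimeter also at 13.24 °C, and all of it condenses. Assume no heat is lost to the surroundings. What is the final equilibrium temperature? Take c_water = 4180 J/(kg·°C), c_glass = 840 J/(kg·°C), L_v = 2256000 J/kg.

T_f ≈ 16.4 °C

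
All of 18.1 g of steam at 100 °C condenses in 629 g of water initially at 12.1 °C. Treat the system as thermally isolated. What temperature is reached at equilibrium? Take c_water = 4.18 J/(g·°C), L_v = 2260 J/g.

Energy balance with sensible and latent terms:
latent heat released on condensation: 18.1×2260 = 40906; condensed water 100 °C→T: 75.66(T − 100); original water: 2629.2(T − 12.1)
2704.9 T = 40906 + 7565.8 + 31814 = 80285
T ≈ 29.68 °C, under the boiling point, so the assumption holds.

T_f ≈ 29.7 °C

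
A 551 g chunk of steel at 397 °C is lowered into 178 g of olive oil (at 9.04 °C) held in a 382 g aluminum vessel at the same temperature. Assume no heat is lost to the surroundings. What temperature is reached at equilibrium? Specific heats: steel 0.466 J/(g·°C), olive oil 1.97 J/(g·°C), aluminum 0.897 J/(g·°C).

T_f ≈ 113.9 °C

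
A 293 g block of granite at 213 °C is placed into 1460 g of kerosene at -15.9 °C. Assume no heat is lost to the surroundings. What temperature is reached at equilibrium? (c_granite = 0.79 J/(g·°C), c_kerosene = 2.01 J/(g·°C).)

T_f ≈ 0.8 °C

With ΣQ=0 the equilibrium temperature is the m·c-weighted mean:
T_f = (231.47×213 + 2934.6×(-15.9)) / (231.47 + 2934.6)
    = 2643 / 3166.1 ≈ 0.83 °C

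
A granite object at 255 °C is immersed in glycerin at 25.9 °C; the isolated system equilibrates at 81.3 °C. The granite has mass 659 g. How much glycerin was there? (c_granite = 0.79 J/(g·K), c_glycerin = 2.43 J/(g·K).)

m ≈ 672 g

Heat lost by the granite = heat gained by the glycerin:
659·0.79·(255 − 81.3) = m·2.43·(81.3 − 25.9)
134.62 m = 90430  ⇒  m ≈ 671.7 g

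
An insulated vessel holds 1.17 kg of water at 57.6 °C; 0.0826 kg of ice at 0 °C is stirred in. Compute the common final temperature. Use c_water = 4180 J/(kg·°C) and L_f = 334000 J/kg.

Sum of m c ΔT and latent-heat terms is zero:
melt ice: 0.0826·334000 = 27588; warm the meltwater: 345.27 T; water: 4890.6(T − 57.6)
5235.9 T = 281699 − 27588 = 254110
T ≈ 48.53 °C. Since T > 0 °C, the all-ice-melts assumption holds.

T_f ≈ 48.5 °C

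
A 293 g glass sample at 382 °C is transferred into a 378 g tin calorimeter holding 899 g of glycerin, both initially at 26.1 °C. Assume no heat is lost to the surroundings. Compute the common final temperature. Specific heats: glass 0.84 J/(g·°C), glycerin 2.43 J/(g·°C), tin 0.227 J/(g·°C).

T_f = Σ m_i c_i T_i / Σ m_i c_i:
T_f = (246.12*382 + 2184.6*26.1 + 85.81*26.1) / (246.12 + 2184.6 + 85.81)
    = 153275 / 2516.5 ≈ 60.91 °C

T_f ≈ 60.9 °C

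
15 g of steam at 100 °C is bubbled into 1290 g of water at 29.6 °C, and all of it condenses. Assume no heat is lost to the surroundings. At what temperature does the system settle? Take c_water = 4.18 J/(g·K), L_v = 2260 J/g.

T_f ≈ 36.6 °C

Let T be the final temperature. ΣQ_i = 0:
latent heat released on condensation: 15·2260 = 33900
  condensed water 100 °C→T: 62.7(T − 100)
  water warms: 1290·4.18·(T − 29.6) = 5392.2(T − 29.6)
5454.9 T = 33900 + 6270 + 159609 = 199779
T ≈ 36.62 °C, under the boiling point, so the assumption holds.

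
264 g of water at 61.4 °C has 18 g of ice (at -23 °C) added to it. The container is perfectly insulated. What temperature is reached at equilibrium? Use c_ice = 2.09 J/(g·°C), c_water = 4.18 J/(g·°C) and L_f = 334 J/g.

T_f ≈ 51.6 °C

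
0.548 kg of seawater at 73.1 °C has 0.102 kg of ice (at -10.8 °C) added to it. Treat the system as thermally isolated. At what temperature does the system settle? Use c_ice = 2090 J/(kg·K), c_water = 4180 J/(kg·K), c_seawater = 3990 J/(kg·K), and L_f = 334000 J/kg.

T_f ≈ 47.3 °C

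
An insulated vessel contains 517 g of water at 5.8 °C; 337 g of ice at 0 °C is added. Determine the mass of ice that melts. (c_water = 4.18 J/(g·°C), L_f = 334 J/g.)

Heat available from the water dropping to 0 °C: 517×4.18×5.8 = 12534 J.
To melt every bit of ice: 337×334 = 112558 J.
Since 12534 < 112558 J, not all the ice melts; equilibrium is at 0 °C.
Mass melted = 12534/334 ≈ 37.53 g.

m_melted ≈ 37.5 g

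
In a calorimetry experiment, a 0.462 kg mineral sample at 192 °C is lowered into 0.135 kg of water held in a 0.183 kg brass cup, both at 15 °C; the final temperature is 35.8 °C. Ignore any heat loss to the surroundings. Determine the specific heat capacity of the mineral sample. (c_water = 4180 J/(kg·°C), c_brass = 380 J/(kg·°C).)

Energy conservation, ΣQ = 0:
0.462·c·(35.8 − 192) + 0.135·4180·(35.8 − 15) + 0.183·380·(35.8 − 15) = 0
-72.16 c = -13184
c = -13184/-72.16 ≈ 182.7 J/(kg·°C)

c ≈ 183 J/(kg·°C)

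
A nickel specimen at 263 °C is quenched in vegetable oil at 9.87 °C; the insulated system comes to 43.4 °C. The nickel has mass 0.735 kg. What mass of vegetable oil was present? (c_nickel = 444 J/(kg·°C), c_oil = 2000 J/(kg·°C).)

m ≈ 1.07 kg

Net heat exchanged in the isolated system is zero:
0.735·444·(43.4 − 263) + m·2000·(43.4 − 9.87) = 0
67060 m = 71664
m = 71664/67060 ≈ 1.069 kg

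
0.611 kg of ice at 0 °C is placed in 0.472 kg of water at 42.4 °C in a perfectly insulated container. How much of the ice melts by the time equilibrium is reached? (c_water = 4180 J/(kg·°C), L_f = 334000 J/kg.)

m_melted ≈ 0.25 kg

Water can give up m c ΔT = 0.472×4180×42.4 = 83654 J before reaching 0 °C.
Fully melting the ice requires m_ice L_f = 0.611×334000 = 204074 J.
Since 83654 < 204074 J, not all the ice melts; equilibrium is at 0 °C.
Mass melted = 83654/334000 ≈ 0.2505 kg.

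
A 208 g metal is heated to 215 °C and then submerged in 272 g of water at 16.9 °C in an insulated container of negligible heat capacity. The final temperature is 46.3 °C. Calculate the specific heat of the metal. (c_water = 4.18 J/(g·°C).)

c ≈ 0.953 J/(g·°C)

Let T be the final temperature. ΣQ_i = 0:
208·c·(46.3 − 215) + 272·4.18·(46.3 − 16.9) = 0
-35090 c = -33427
c = -33427/-35090 ≈ 0.9526 J/(g·°C)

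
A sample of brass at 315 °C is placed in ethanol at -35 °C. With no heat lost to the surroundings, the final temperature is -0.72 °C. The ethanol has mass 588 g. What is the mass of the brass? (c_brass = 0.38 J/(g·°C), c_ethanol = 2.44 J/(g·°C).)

m ≈ 410 g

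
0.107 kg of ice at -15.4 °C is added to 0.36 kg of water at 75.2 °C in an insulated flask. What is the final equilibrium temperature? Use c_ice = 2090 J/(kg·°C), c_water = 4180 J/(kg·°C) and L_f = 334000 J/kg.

T_f ≈ 37.9 °C

Taking heat into each body as positive, Σ m c ΔT = 0:
ice -15.4→0 °C: 0.107×2090×15.4 = 3443.9; fusion: m_ice L_f = 0.107×334000 = 35738; warm the meltwater: 447.26 T; water: 1504.8(T − 75.2)
1952.1 T = 113161 − 39182 = 73979
T ≈ 37.90 °C (positive, so assuming full melt was valid).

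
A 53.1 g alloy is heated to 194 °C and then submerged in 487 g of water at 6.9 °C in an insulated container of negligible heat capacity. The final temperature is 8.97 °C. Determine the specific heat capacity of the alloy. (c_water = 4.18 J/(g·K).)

m_s c (T_s − T_f) = m_water c_water (T_f − T_0):
53.1×c×(194 − 8.97) = 487×4.18×(8.97 − 6.9)
9825.1 c = 4213.8  ⇒  c ≈ 0.4289 J/(g·K)

c ≈ 0.429 J/(g·K)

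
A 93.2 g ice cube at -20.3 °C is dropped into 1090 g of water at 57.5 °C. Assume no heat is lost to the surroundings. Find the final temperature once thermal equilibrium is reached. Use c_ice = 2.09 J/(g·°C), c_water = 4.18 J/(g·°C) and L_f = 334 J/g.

T_f ≈ 45.9 °C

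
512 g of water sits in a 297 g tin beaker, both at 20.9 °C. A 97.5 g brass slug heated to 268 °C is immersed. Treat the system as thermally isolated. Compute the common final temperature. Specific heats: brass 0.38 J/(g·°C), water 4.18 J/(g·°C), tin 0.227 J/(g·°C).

T_f ≈ 25.0 °C

Conservation of energy gives ΣQ = 0:
97.5*0.38*(T − 268) + 512*4.18*(T − 20.9) + 297*0.227*(T − 20.9) = 0
37.05(T − 268) + 2140.2(T − 20.9) + 67.42(T − 20.9) = 0
2244.6 T = 56068
T ≈ 24.98 °C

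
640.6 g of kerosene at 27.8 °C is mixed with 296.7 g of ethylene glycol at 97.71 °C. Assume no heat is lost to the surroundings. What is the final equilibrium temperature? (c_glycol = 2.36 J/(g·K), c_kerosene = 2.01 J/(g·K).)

T_f ≈ 52.4 °C

Heat lost by the glycol equals heat gained by the kerosene:
296.7·2.36·(97.71 − T) = 640.6·2.01·(T − 27.8)
700.21(97.71 − T) = 1287.6(T − 27.8)
1987.8 T = 104213  ⇒  T ≈ 52.43 °C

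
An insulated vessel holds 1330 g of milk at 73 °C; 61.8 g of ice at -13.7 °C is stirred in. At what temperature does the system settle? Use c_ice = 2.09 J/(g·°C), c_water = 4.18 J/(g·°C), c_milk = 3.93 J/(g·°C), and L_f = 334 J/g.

T_f ≈ 65.5 °C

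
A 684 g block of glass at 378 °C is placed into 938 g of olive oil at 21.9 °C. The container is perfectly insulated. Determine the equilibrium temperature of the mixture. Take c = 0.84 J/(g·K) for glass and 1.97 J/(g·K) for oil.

T_f ≈ 106.4 °C

Setting the total heat transfer to zero:
684*0.84*(T − 378) + 938*1.97*(T − 21.9) = 0
574.56(T − 378) + 1847.9(T − 21.9) = 0
2422.4 T = 257652
T = 257652 / 2422.4 = 106 °C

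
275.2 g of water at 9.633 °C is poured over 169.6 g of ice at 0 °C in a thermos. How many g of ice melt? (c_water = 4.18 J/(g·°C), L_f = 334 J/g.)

Water can give up m c ΔT = 275.2×4.18×9.633 = 11081 J before reaching 0 °C.
Fully melting the ice requires m_ice L_f = 169.6×334 = 56646 J.
That's not enough to melt it all — equilibrium is at 0 °C with ice remaining.
m_melt = 11081 / L_f = 33.18 g.

m_melted ≈ 33.2 g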